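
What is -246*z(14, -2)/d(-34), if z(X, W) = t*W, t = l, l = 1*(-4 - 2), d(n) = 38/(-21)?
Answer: 30996/19 ≈ 1631.4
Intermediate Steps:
d(n) = -38/21 (d(n) = 38*(-1/21) = -38/21)
l = -6 (l = 1*(-6) = -6)
t = -6
z(X, W) = -6*W
-246*z(14, -2)/d(-34) = -246*(-6*(-2))/(-38/21) = -2952*(-21)/38 = -246*(-126/19) = 30996/19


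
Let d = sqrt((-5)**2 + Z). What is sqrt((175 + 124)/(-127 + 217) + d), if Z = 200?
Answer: sqrt(16490)/30 ≈ 4.2804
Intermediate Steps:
d = 15 (d = sqrt((-5)**2 + 200) = sqrt(25 + 200) = sqrt(225) = 15)
sqrt((175 + 124)/(-127 + 217) + d) = sqrt((175 + 124)/(-127 + 217) + 15) = sqrt(299/90 + 15) = sqrt(1649/90) = sqrt(16490)/30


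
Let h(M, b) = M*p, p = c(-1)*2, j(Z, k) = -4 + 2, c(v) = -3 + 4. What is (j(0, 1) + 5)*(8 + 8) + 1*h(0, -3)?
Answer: 48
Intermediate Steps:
c(v) = 1
j(Z, k) = -2
p = 2 (p = 1*2 = 2)
h(M, b) = 2*M (h(M, b) = M*2 = 2*M)
(j(0, 1) + 5)*(8 + 8) + 1*h(0, -3) = (-2 + 5)*(8 + 8) + 1*(2*0) = 3*16 + 1*0 = 48 + 0 = 48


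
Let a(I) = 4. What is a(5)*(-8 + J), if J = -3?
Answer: -44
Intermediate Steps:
a(5)*(-8 + J) = 4*(-8 - 3) = 4*(-11) = -44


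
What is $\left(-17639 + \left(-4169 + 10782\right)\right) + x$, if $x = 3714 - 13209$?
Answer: $-20521$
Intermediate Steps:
$x = -9495$ ($x = 3714 - 13209 = -9495$)
$\left(-17639 + \left(-4169 + 10782\right)\right) + x = \left(-17639 + \left(-4169 + 10782\right)\right) - 9495 = \left(-17639 + 6613\right) - 9495 = -11026 - 9495 = -20521$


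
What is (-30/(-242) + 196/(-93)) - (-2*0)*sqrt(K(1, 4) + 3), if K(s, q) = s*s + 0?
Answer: -22321/11253 ≈ -1.9836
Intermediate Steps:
K(s, q) = s**2 (K(s, q) = s**2 + 0 = s**2)
(-30/(-242) + 196/(-93)) - (-2*0)*sqrt(K(1, 4) + 3) = (-30/(-242) + 196/(-93)) - (-2*0)*sqrt(1**2 + 3) = (-30*(-1/242) + 196*(-1/93)) - 0*sqrt(1 + 3) = (15/121 - 196/93) - 0*sqrt(4) = -22321/11253 - 0*2 = -22321/11253 - 1*0 = -22321/11253 + 0 = -22321/11253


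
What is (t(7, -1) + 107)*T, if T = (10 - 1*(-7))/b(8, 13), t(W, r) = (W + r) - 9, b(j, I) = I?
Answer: 136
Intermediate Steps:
t(W, r) = -9 + W + r
T = 17/13 (T = (10 - 1*(-7))/13 = (10 + 7)*(1/13) = 17*(1/13) = 17/13 ≈ 1.3077)
(t(7, -1) + 107)*T = ((-9 + 7 - 1) + 107)*(17/13) = (-3 + 107)*(17/13) = 104*(17/13) = 136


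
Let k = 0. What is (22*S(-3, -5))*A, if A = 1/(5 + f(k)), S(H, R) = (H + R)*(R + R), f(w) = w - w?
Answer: 352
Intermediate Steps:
f(w) = 0
S(H, R) = 2*R*(H + R) (S(H, R) = (H + R)*(2*R) = 2*R*(H + R))
A = ⅕ (A = 1/(5 + 0) = 1/5 = ⅕ ≈ 0.20000)
(22*S(-3, -5))*A = (22*(2*(-5)*(-3 - 5)))*(⅕) = (22*(2*(-5)*(-8)))*(⅕) = (22*80)*(⅕) = 1760*(⅕) = 352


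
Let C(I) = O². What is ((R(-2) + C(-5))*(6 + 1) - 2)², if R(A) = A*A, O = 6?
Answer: 77284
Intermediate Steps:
R(A) = A²
C(I) = 36 (C(I) = 6² = 36)
((R(-2) + C(-5))*(6 + 1) - 2)² = (((-2)² + 36)*(6 + 1) - 2)² = ((4 + 36)*7 - 2)² = (40*7 - 2)² = (280 - 2)² = 278² = 77284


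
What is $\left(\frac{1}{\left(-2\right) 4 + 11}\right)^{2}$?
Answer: $\frac{1}{9} \approx 0.11111$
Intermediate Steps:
$\left(\frac{1}{\left(-2\right) 4 + 11}\right)^{2} = \left(\frac{1}{-8 + 11}\right)^{2} = \left(\frac{1}{3}\right)^{2} = \frac{1}{9}$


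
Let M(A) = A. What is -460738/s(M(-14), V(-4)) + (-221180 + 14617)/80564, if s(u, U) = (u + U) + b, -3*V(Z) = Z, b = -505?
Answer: 111035896357/125115892 ≈ 887.46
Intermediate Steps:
V(Z) = -Z/3
s(u, U) = -505 + U + u (s(u, U) = (u + U) - 505 = (U + u) - 505 = -505 + U + u)
-460738/s(M(-14), V(-4)) + (-221180 + 14617)/80564 = -460738/(-505 - ⅓*(-4) - 14) + (-221180 + 14617)/80564 = -460738/(-505 + 4/3 - 14) - 206563*1/80564 = -460738/(-1553/3) - 206563/80564 = -460738*(-3/1553) - 206563/80564 = 1382214/1553 - 206563/80564 = 111035896357/125115892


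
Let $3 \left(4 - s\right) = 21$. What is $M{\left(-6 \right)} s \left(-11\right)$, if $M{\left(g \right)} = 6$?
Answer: $198$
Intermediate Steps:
$s = -3$ ($s = 4 - 7 = -3$)
$M{\left(-6 \right)} s \left(-11\right) = 6 \left(-3\right) \left(-11\right) = \left(-18\right) \left(-11\right) = 198$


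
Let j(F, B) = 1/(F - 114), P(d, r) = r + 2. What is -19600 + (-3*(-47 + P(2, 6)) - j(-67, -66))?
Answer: -3526422/181 ≈ -19483.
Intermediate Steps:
P(d, r) = 2 + r
j(F, B) = 1/(-114 + F)
-19600 + (-3*(-47 + P(2, 6)) - j(-67, -66)) = -19600 + (-3*(-47 + (2 + 6)) - 1/(-114 - 67)) = -19600 + (-3*(-47 + 8) - 1/(-181)) = -19600 + (-3*(-39) - 1*(-1/181)) = -19600 + (117 + 1/181) = -19600 + 21178/181 = -3526422/181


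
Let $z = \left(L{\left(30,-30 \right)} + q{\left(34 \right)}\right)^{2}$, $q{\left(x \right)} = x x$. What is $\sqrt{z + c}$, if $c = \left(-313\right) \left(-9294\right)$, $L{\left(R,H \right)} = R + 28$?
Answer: $\sqrt{4382818} \approx 2093.5$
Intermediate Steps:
$L{\left(R,H \right)} = 28 + R$
$q{\left(x \right)} = x^{2}$
$c = 2909022$
$z = 1473796$ ($z = \left(\left(28 + 30\right) + 34^{2}\right)^{2} = \left(58 + 1156\right)^{2} = 1214^{2} = 1473796$)
$\sqrt{z + c} = \sqrt{1473796 + 2909022} = \sqrt{4382818}$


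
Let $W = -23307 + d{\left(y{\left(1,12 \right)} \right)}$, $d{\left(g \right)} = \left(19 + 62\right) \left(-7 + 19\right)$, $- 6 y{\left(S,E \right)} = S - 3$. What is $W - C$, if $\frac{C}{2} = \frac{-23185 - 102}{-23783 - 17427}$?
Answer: $- \frac{460235962}{20605} \approx -22336.0$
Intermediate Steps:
$y{\left(S,E \right)} = \frac{1}{2} - \frac{S}{6}$ ($y{\left(S,E \right)} = - \frac{S - 3}{6} = - \frac{-3 + S}{6} = \frac{1}{2} - \frac{S}{6}$)
$C = \frac{23287}{20605}$ ($C = 2 \frac{-23185 - 102}{-23783 - 17427} = 2 \left(- \frac{23287}{-41210}\right) = 2 \left(\left(-23287\right) \left(- \frac{1}{41210}\right)\right) = 2 \cdot \frac{23287}{41210} = \frac{23287}{20605} \approx 1.1302$)
$d{\left(g \right)} = 972$ ($d{\left(g \right)} = 81 \cdot 12 = 972$)
$W = -22335$ ($W = -23307 + 972 = -22335$)
$W - C = -22335 - \frac{23287}{20605} = - \frac{460235962}{20605}$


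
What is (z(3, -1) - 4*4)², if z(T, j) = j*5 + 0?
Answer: 441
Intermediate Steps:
z(T, j) = 5*j (z(T, j) = 5*j + 0 = 5*j)
(z(3, -1) - 4*4)² = (5*(-1) - 4*4)² = (-5 - 16)² = (-21)² = 441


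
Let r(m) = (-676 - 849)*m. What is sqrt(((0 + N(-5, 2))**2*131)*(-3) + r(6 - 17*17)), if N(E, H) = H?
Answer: sqrt(430003) ≈ 655.75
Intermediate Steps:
r(m) = -1525*m
sqrt(((0 + N(-5, 2))**2*131)*(-3) + r(6 - 17*17)) = sqrt(((0 + 2)**2*131)*(-3) - 1525*(6 - 17*17)) = sqrt((2**2*131)*(-3) - 1525*(6 - 289)) = sqrt((4*131)*(-3) - 1525*(-283)) = sqrt(524*(-3) + 431575) = sqrt(-1572 + 431575) = sqrt(430003)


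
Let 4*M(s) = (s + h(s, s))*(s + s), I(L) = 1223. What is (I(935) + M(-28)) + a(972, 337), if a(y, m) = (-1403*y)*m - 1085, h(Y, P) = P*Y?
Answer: -459582738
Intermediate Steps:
a(y, m) = -1085 - 1403*m*y (a(y, m) = -1403*m*y - 1085 = -1085 - 1403*m*y)
M(s) = s*(s + s**2)/2 (M(s) = ((s + s*s)*(s + s))/4 = ((s + s**2)*(2*s))/4 = (2*s*(s + s**2))/4 = s*(s + s**2)/2)
(I(935) + M(-28)) + a(972, 337) = (1223 + (1/2)*(-28)**2*(1 - 28)) + (-1085 - 1403*337*972) = (1223 + (1/2)*784*(-27)) + (-1085 - 459572292) = (1223 - 10584) - 459573377 = -9361 - 459573377 = -459582738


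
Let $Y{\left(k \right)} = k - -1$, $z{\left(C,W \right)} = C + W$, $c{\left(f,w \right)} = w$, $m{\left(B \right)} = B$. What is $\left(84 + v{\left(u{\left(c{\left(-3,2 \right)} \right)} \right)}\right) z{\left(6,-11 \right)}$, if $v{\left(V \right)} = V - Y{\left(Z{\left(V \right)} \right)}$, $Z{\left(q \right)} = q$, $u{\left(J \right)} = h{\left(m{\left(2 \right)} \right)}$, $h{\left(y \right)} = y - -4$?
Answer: $-415$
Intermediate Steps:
$h{\left(y \right)} = 4 + y$ ($h{\left(y \right)} = y + 4 = 4 + y$)
$u{\left(J \right)} = 6$ ($u{\left(J \right)} = 4 + 2 = 6$)
$Y{\left(k \right)} = 1 + k$ ($Y{\left(k \right)} = k + 1 = 1 + k$)
$v{\left(V \right)} = -1$ ($v{\left(V \right)} = V - \left(1 + V\right) = -1$)
$\left(84 + v{\left(u{\left(c{\left(-3,2 \right)} \right)} \right)}\right) z{\left(6,-11 \right)} = \left(84 - 1\right) \left(6 - 11\right) = 83 \left(-5\right) = -415$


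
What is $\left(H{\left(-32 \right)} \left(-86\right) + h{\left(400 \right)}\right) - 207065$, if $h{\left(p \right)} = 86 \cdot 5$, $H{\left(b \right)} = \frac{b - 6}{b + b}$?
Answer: $- \frac{3306977}{16} \approx -2.0669 \cdot 10^{5}$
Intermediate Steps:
$H{\left(b \right)} = \frac{-6 + b}{2 b}$
$h{\left(p \right)} = 430$
$\left(H{\left(-32 \right)} \left(-86\right) + h{\left(400 \right)}\right) - 207065 = \left(\frac{-6 - 32}{2 \left(-32\right)} \left(-86\right) + 430\right) - 207065 = \left(\frac{1}{2} \left(- \frac{1}{32}\right) \left(-38\right) \left(-86\right) + 430\right) - 207065 = \left(\frac{19}{32} \left(-86\right) + 430\right) - 207065 = \left(- \frac{817}{16} + 430\right) - 207065 = \frac{6063}{16} - 207065 = - \frac{3306977}{16}$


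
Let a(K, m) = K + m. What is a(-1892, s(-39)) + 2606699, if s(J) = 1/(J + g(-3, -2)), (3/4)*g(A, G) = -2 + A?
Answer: 356858556/137 ≈ 2.6048e+6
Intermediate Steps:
g(A, G) = -8/3 + 4*A/3 (g(A, G) = 4*(-2 + A)/3 = -8/3 + 4*A/3)
s(J) = 1/(-20/3 + J) (s(J) = 1/(J + (-8/3 + (4/3)*(-3))) = 1/(J + (-8/3 - 4)) = 1/(J - 20/3) = 1/(-20/3 + J))
a(-1892, s(-39)) + 2606699 = (-1892 + 3/(-20 + 3*(-39))) + 2606699 = (-1892 + 3/(-20 - 117)) + 2606699 = (-1892 + 3/(-137)) + 2606699 = (-1892 + 3*(-1/137)) + 2606699 = (-1892 - 3/137) + 2606699 = -259207/137 + 2606699 = 356858556/137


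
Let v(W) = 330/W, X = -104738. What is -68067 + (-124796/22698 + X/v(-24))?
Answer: -37735826707/624195 ≈ -60455.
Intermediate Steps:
-68067 + (-124796/22698 + X/v(-24)) = -68067 + (-124796/22698 - 104738/(330/(-24))) = -68067 + (-124796*1/22698 - 104738/(330*(-1/24))) = -68067 + (-62398/11349 - 104738/(-55/4)) = -68067 + (-62398/11349 - 104738*(-4/55)) = -68067 + (-62398/11349 + 418952/55) = -68067 + 4751254358/624195 = -37735826707/624195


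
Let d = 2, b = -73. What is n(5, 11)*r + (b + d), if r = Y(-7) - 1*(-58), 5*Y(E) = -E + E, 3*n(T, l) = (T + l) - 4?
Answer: 161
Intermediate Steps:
n(T, l) = -4/3 + T/3 + l/3 (n(T, l) = ((T + l) - 4)/3 = (-4 + T + l)/3 = -4/3 + T/3 + l/3)
Y(E) = 0 (Y(E) = (-E + E)/5 = (⅕)*0 = 0)
r = 58 (r = 0 - 1*(-58) = 0 + 58 = 58)
n(5, 11)*r + (b + d) = (-4/3 + (⅓)*5 + (⅓)*11)*58 + (-73 + 2) = (-4/3 + 5/3 + 11/3)*58 - 71 = 4*58 - 71 = 232 - 71 = 161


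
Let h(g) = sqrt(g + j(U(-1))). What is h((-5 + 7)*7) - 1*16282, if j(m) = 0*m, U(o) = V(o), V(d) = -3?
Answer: -16282 + sqrt(14) ≈ -16278.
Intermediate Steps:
U(o) = -3
j(m) = 0
h(g) = sqrt(g) (h(g) = sqrt(g + 0) = sqrt(g))
h((-5 + 7)*7) - 1*16282 = sqrt((-5 + 7)*7) - 1*16282 = sqrt(2*7) - 16282 = sqrt(14) - 16282 = -16282 + sqrt(14)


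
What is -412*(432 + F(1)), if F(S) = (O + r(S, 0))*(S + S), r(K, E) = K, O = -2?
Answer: -177160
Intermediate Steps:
F(S) = 2*S*(-2 + S) (F(S) = (-2 + S)*(S + S) = (-2 + S)*(2*S) = 2*S*(-2 + S))
-412*(432 + F(1)) = -412*(432 + 2*1*(-2 + 1)) = -412*(432 + 2*1*(-1)) = -412*(432 - 2) = -412*430 = -177160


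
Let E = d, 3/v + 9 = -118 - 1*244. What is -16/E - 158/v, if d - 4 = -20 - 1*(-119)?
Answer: 6037606/309 ≈ 19539.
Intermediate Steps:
v = -3/371 (v = 3/(-9 + (-118 - 1*244)) = 3/(-9 + (-118 - 244)) = 3/(-9 - 362) = 3/(-371) = 3*(-1/371) = -3/371 ≈ -0.0080862)
d = 103 (d = 4 + (-20 - 1*(-119)) = 4 + (-20 + 119) = 4 + 99 = 103)
E = 103
-16/E - 158/v = -16/103 - 158/(-3/371) = -16*1/103 - 158*(-371/3) = -16/103 + 58618/3 = 6037606/309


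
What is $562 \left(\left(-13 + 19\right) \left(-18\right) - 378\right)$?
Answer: $-273132$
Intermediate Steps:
$562 \left(\left(-13 + 19\right) \left(-18\right) - 378\right) = 562 \left(6 \left(-18\right) - 378\right) = 562 \left(-108 - 378\right) = 562 \left(-486\right) = -273132$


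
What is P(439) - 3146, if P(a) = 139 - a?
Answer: -3446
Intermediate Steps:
P(439) - 3146 = (139 - 1*439) - 3146 = (139 - 439) - 3146 = -300 - 3146 = -3446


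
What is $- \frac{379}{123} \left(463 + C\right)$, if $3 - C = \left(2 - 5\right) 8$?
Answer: $- \frac{185710}{123} \approx -1509.8$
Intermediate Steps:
$C = 27$ ($C = 3 - \left(2 - 5\right) 8 = 3 - \left(-3\right) 8 = 3 - -24 = 3 + 24 = 27$)
$- \frac{379}{123} \left(463 + C\right) = - \frac{379}{123} \left(463 + 27\right) = \left(-379\right) \frac{1}{123} \cdot 490 = \left(- \frac{379}{123}\right) 490 = - \frac{185710}{123}$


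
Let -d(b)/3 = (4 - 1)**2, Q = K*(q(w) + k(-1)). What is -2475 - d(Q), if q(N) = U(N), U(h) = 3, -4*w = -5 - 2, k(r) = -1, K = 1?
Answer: -2448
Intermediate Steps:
w = 7/4 (w = -(-5 - 2)/4 = -1/4*(-7) = 7/4 ≈ 1.7500)
q(N) = 3
Q = 2 (Q = 1*(3 - 1) = 1*2 = 2)
d(b) = -27 (d(b) = -3*(4 - 1)**2 = -3*3**2 = -3*9 = -27)
-2475 - d(Q) = -2475 - 1*(-27) = -2475 + 27 = -2448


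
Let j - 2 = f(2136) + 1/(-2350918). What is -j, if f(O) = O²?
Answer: -10726058673163/2350918 ≈ -4.5625e+6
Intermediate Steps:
j = 10726058673163/2350918 (j = 2 + (2136² + 1/(-2350918)) = 2 + (4562496 - 1/2350918) = 2 + 10726053971327/2350918 = 10726058673163/2350918 ≈ 4.5625e+6)
-j = -1*10726058673163/2350918 = -10726058673163/2350918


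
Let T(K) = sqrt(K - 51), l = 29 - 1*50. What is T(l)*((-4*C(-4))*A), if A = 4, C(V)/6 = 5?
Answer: -2880*I*sqrt(2) ≈ -4072.9*I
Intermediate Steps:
C(V) = 30 (C(V) = 6*5 = 30)
l = -21 (l = 29 - 50 = -21)
T(K) = sqrt(-51 + K)
T(l)*((-4*C(-4))*A) = sqrt(-51 - 21)*(-4*30*4) = sqrt(-72)*(-120*4) = (6*I*sqrt(2))*(-480) = -2880*I*sqrt(2)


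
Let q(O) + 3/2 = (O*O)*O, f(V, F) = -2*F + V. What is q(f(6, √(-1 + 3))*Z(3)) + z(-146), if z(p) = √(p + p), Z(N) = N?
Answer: 19437/2 - 6264*√2 + 2*I*√73 ≈ 859.87 + 17.088*I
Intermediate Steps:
f(V, F) = V - 2*F
z(p) = √2*√p (z(p) = √(2*p) = √2*√p)
q(O) = -3/2 + O³ (q(O) = -3/2 + (O*O)*O = -3/2 + O²*O = -3/2 + O³)
q(f(6, √(-1 + 3))*Z(3)) + z(-146) = (-3/2 + ((6 - 2*√(-1 + 3))*3)³) + √2*√(-146) = (-3/2 + ((6 - 2*√2)*3)³) + √2*(I*√146) = (-3/2 + (18 - 6*√2)³) + 2*I*√73 = -3/2 + (18 - 6*√2)³ + 2*I*√73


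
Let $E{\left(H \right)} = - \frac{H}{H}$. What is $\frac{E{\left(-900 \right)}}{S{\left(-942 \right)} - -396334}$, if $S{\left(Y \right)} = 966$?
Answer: $- \frac{1}{397300} \approx -2.517 \cdot 10^{-6}$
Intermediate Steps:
$E{\left(H \right)} = -1$ ($E{\left(H \right)} = \left(-1\right) 1 = -1$)
$\frac{E{\left(-900 \right)}}{S{\left(-942 \right)} - -396334} = - \frac{1}{966 - -396334} = - \frac{1}{966 + 396334} = - \frac{1}{397300}$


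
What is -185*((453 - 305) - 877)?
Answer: 134865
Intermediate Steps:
-185*((453 - 305) - 877) = -185*(148 - 877) = -185*(-729) = 134865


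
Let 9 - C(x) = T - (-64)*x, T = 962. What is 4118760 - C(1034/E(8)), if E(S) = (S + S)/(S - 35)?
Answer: 4008041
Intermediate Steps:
E(S) = 2*S/(-35 + S) (E(S) = (2*S)/(-35 + S) = 2*S/(-35 + S))
C(x) = -953 - 64*x (C(x) = 9 - (962 - (-64)*x) = 9 - (962 + 64*x) = 9 + (-962 - 64*x) = -953 - 64*x)
4118760 - C(1034/E(8)) = 4118760 - (-953 - 66176/(2*8/(-35 + 8))) = 4118760 - (-953 - 66176/(2*8/(-27))) = 4118760 - (-953 - 66176/(2*8*(-1/27))) = 4118760 - (-953 - 66176/(-16/27)) = 4118760 - (-953 - 66176*(-27)/16) = 4118760 - (-953 - 64*(-13959/8)) = 4118760 - (-953 + 111672) = 4118760 - 1*110719 = 4118760 - 110719 = 4008041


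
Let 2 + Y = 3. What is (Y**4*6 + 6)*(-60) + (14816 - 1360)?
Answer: 12736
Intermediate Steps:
Y = 1 (Y = -2 + 3 = 1)
(Y**4*6 + 6)*(-60) + (14816 - 1360) = (1**4*6 + 6)*(-60) + (14816 - 1360) = (1*6 + 6)*(-60) + 13456 = (6 + 6)*(-60) + 13456 = 12*(-60) + 13456 = -720 + 13456 = 12736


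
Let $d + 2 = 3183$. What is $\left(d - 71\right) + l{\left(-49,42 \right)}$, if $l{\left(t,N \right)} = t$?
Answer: $3061$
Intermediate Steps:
$d = 3181$ ($d = -2 + 3183 = 3181$)
$\left(d - 71\right) + l{\left(-49,42 \right)} = \left(3181 - 71\right) - 49 = 3110 - 49 = 3061$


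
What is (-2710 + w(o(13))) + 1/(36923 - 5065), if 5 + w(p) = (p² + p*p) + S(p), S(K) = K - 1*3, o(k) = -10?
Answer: -80537023/31858 ≈ -2528.0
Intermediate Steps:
S(K) = -3 + K (S(K) = K - 3 = -3 + K)
w(p) = -8 + p + 2*p² (w(p) = -5 + ((p² + p*p) + (-3 + p)) = -5 + ((p² + p²) + (-3 + p)) = -5 + (2*p² + (-3 + p)) = -5 + (-3 + p + 2*p²) = -8 + p + 2*p²)
(-2710 + w(o(13))) + 1/(36923 - 5065) = (-2710 + (-8 - 10 + 2*(-10)²)) + 1/(36923 - 5065) = (-2710 + (-8 - 10 + 2*100)) + 1/31858 = (-2710 + (-8 - 10 + 200)) + 1/31858 = (-2710 + 182) + 1/31858 = -2528 + 1/31858 = -80537023/31858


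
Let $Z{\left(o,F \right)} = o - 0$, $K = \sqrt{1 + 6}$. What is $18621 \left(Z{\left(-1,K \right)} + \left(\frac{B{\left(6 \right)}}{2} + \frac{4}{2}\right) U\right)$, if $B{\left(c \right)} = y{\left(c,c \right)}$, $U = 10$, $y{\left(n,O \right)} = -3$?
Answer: $74484$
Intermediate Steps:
$B{\left(c \right)} = -3$
$K = \sqrt{7} \approx 2.6458$
$Z{\left(o,F \right)} = o$ ($Z{\left(o,F \right)} = o + 0 = o$)
$18621 \left(Z{\left(-1,K \right)} + \left(\frac{B{\left(6 \right)}}{2} + \frac{4}{2}\right) U\right) = 18621 \left(-1 + \left(- \frac{3}{2} + \frac{4}{2}\right) 10\right) = 18621 \left(-1 + \left(\left(-3\right) \frac{1}{2} + 4 \cdot \frac{1}{2}\right) 10\right) = 18621 \left(-1 + \left(- \frac{3}{2} + 2\right) 10\right) = 18621 \left(-1 + \frac{1}{2} \cdot 10\right) = 18621 \left(-1 + 5\right) = 18621 \cdot 4 = 74484$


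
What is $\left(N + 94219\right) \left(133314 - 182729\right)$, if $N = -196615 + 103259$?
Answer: $-42645145$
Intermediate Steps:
$N = -93356$
$\left(N + 94219\right) \left(133314 - 182729\right) = \left(-93356 + 94219\right) \left(133314 - 182729\right) = 863 \left(-49415\right) = -42645145$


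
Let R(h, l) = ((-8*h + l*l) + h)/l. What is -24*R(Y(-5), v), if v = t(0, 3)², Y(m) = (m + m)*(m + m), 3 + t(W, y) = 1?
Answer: 4104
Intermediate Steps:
t(W, y) = -2 (t(W, y) = -3 + 1 = -2)
Y(m) = 4*m² (Y(m) = (2*m)*(2*m) = 4*m²)
v = 4 (v = (-2)² = 4)
R(h, l) = (l² - 7*h)/l (R(h, l) = ((-8*h + l²) + h)/l = ((l² - 8*h) + h)/l = (l² - 7*h)/l)
-24*R(Y(-5), v) = -24*(4 - 7*4*(-5)²/4) = -24*(4 - 7*4*25*¼) = -24*(4 - 7*100*¼) = -24*(4 - 175) = -24*(-171) = 4104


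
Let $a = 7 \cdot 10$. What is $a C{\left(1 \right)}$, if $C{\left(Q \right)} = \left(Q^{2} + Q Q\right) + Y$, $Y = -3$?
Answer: $-70$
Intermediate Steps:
$C{\left(Q \right)} = -3 + 2 Q^{2}$ ($C{\left(Q \right)} = \left(Q^{2} + Q Q\right) - 3 = \left(Q^{2} + Q^{2}\right) - 3 = 2 Q^{2} - 3 = -3 + 2 Q^{2}$)
$a = 70$
$a C{\left(1 \right)} = 70 \left(-3 + 2 \cdot 1^{2}\right) = 70 \left(-3 + 2 \cdot 1\right) = 70 \left(-3 + 2\right) = 70 \left(-1\right) = -70$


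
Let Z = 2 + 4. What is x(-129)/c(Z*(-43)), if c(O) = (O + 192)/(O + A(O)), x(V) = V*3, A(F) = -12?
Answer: -17415/11 ≈ -1583.2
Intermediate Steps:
x(V) = 3*V
Z = 6
c(O) = (192 + O)/(-12 + O) (c(O) = (O + 192)/(O - 12) = (192 + O)/(-12 + O))
x(-129)/c(Z*(-43)) = (3*(-129))/(((192 + 6*(-43))/(-12 + 6*(-43)))) = -387*(-12 - 258)/(192 - 258) = -387/(-66/(-270)) = -387/((-1/270*(-66))) = -387/11/45 = -387*45/11 = -17415/11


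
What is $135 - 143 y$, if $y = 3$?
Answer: $-294$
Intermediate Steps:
$135 - 143 y = 135 - 429 = -294$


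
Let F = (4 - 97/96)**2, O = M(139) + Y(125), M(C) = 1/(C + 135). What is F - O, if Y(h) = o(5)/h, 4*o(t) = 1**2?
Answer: 1409677477/157824000 ≈ 8.9320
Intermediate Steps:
o(t) = 1/4 (o(t) = (1/4)*1**2 = (1/4)*1 = 1/4)
M(C) = 1/(135 + C)
Y(h) = 1/(4*h)
O = 387/68500 (O = 1/(135 + 139) + (1/4)/125 = 1/274 + (1/4)*(1/125) = 1/274 + 1/500 = 387/68500 ≈ 0.0056496)
F = 82369/9216 (F = (4 - 97*1/96)**2 = (4 - 97/96)**2 = (287/96)**2 = 82369/9216 ≈ 8.9376)
F - O = 82369/9216 - 1*387/68500 = 82369/9216 - 387/68500 = 1409677477/157824000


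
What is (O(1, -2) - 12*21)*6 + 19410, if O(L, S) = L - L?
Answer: 17898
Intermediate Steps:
O(L, S) = 0
(O(1, -2) - 12*21)*6 + 19410 = (0 - 12*21)*6 + 19410 = (0 - 252)*6 + 19410 = -252*6 + 19410 = -1512 + 19410 = 17898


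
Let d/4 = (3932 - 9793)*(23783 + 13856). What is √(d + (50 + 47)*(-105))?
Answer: 7*I*√18008549 ≈ 29706.0*I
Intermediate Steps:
d = -882408716 (d = 4*((3932 - 9793)*(23783 + 13856)) = 4*(-5861*37639) = 4*(-220602179) = -882408716)
√(d + (50 + 47)*(-105)) = √(-882408716 + (50 + 47)*(-105)) = √(-882408716 + 97*(-105)) = √(-882408716 - 10185) = √(-882418901) = 7*I*√18008549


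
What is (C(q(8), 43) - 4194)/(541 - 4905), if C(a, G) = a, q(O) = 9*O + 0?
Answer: 2061/2182 ≈ 0.94455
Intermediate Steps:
q(O) = 9*O
(C(q(8), 43) - 4194)/(541 - 4905) = (9*8 - 4194)/(541 - 4905) = (72 - 4194)/(-4364) = -4122*(-1/4364) = 2061/2182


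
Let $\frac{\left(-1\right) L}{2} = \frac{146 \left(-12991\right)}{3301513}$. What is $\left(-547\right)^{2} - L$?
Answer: $\frac{987838609845}{3301513} \approx 2.9921 \cdot 10^{5}$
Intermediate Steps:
$L = \frac{3793372}{3301513}$ ($L = - 2 \frac{146 \left(-12991\right)}{3301513} = - 2 \left(\left(-1896686\right) \frac{1}{3301513}\right) = \left(-2\right) \left(- \frac{1896686}{3301513}\right) = \frac{3793372}{3301513} \approx 1.149$)
$\left(-547\right)^{2} - L = \left(-547\right)^{2} - \frac{3793372}{3301513} = 299209 - \frac{3793372}{3301513} = \frac{987838609845}{3301513}$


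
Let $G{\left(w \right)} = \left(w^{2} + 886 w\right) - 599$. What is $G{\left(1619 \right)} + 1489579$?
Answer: $5544575$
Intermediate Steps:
$G{\left(w \right)} = -599 + w^{2} + 886 w$
$G{\left(1619 \right)} + 1489579 = \left(-599 + 1619^{2} + 886 \cdot 1619\right) + 1489579 = \left(-599 + 2621161 + 1434434\right) + 1489579 = 4054996 + 1489579 = 5544575$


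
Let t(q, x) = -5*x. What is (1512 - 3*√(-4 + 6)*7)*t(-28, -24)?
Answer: 181440 - 2520*√2 ≈ 1.7788e+5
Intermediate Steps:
(1512 - 3*√(-4 + 6)*7)*t(-28, -24) = (1512 - 3*√(-4 + 6)*7)*(-5*(-24)) = (1512 - 3*√2*7)*120 = (1512 - 21*√2)*120 = 181440 - 2520*√2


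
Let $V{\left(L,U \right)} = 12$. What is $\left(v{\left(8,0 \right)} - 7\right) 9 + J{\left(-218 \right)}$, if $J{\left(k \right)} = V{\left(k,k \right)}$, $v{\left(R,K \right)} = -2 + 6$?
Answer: $-15$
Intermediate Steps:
$v{\left(R,K \right)} = 4$
$J{\left(k \right)} = 12$
$\left(v{\left(8,0 \right)} - 7\right) 9 + J{\left(-218 \right)} = \left(4 - 7\right) 9 + 12 = \left(-3\right) 9 + 12 = -27 + 12 = -15$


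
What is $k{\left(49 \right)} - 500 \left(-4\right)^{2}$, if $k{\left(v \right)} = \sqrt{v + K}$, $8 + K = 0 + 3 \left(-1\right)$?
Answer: $-8000 + \sqrt{38} \approx -7993.8$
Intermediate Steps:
$K = -11$ ($K = -8 + \left(0 + 3 \left(-1\right)\right) = -8 + \left(0 - 3\right) = -8 - 3 = -11$)
$k{\left(v \right)} = \sqrt{-11 + v}$ ($k{\left(v \right)} = \sqrt{v - 11} = \sqrt{-11 + v}$)
$k{\left(49 \right)} - 500 \left(-4\right)^{2} = \sqrt{-11 + 49} - 500 \left(-4\right)^{2} = \sqrt{38} - 500 \cdot 16 = \sqrt{38} - 8000 = -8000 + \sqrt{38}$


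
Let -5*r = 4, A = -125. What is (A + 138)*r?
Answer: -52/5 ≈ -10.400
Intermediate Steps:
r = -⅘ (r = -⅕*4 = -⅘ ≈ -0.80000)
(A + 138)*r = (-125 + 138)*(-⅘) = 13*(-⅘) = -52/5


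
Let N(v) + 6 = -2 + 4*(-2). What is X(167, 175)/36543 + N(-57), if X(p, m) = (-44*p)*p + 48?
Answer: -1811756/36543 ≈ -49.579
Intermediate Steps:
X(p, m) = 48 - 44*p**2 (X(p, m) = -44*p**2 + 48 = 48 - 44*p**2)
N(v) = -16 (N(v) = -6 + (-2 + 4*(-2)) = -6 + (-2 - 8) = -6 - 10 = -16)
X(167, 175)/36543 + N(-57) = (48 - 44*167**2)/36543 - 16 = (48 - 44*27889)*(1/36543) - 16 = (48 - 1227116)*(1/36543) - 16 = -1227068*1/36543 - 16 = -1227068/36543 - 16 = -1811756/36543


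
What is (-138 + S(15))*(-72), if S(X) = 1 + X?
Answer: 8784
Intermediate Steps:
(-138 + S(15))*(-72) = (-138 + (1 + 15))*(-72) = (-138 + 16)*(-72) = -122*(-72) = 8784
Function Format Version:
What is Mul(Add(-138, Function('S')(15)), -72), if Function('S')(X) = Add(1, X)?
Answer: 8784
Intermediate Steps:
Mul(Add(-138, Function('S')(15)), -72) = Mul(Add(-138, Add(1, 15)), -72) = Mul(Add(-138, 16), -72) = Mul(-122, -72) = 8784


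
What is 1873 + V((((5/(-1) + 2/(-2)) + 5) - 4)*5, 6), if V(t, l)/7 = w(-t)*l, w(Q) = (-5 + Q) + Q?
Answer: 3763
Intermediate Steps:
w(Q) = -5 + 2*Q
V(t, l) = 7*l*(-5 - 2*t) (V(t, l) = 7*((-5 + 2*(-t))*l) = 7*((-5 - 2*t)*l) = 7*(l*(-5 - 2*t)) = 7*l*(-5 - 2*t))
1873 + V((((5/(-1) + 2/(-2)) + 5) - 4)*5, 6) = 1873 + 7*6*(-5 - 2*(((5/(-1) + 2/(-2)) + 5) - 4)*5) = 1873 + 7*6*(-5 - 2*(((5*(-1) + 2*(-½)) + 5) - 4)*5) = 1873 + 7*6*(-5 - 2*(((-5 - 1) + 5) - 4)*5) = 1873 + 7*6*(-5 - 2*((-6 + 5) - 4)*5) = 1873 + 7*6*(-5 - 2*(-1 - 4)*5) = 1873 + 7*6*(-5 - (-10)*5) = 1873 + 7*6*(-5 - 2*(-25)) = 1873 + 7*6*(-5 + 50) = 1873 + 7*6*45 = 1873 + 1890 = 3763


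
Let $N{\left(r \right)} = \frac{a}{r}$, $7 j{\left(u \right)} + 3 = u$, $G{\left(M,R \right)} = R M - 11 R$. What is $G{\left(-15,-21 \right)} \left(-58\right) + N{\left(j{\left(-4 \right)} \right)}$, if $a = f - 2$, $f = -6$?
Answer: $-31660$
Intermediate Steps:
$G{\left(M,R \right)} = - 11 R + M R$ ($G{\left(M,R \right)} = M R - 11 R = - 11 R + M R$)
$a = -8$ ($a = -6 - 2 = -8$)
$j{\left(u \right)} = - \frac{3}{7} + \frac{u}{7}$
$N{\left(r \right)} = - \frac{8}{r}$
$G{\left(-15,-21 \right)} \left(-58\right) + N{\left(j{\left(-4 \right)} \right)} = - 21 \left(-11 - 15\right) \left(-58\right) - \frac{8}{- \frac{3}{7} + \frac{1}{7} \left(-4\right)} = \left(-21\right) \left(-26\right) \left(-58\right) - \frac{8}{- \frac{3}{7} - \frac{4}{7}} = 546 \left(-58\right) - \frac{8}{-1} = -31668 - -8 = -31668 + 8 = -31660$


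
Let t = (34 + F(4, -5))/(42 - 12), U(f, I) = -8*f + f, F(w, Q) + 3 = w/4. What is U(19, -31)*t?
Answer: -2128/15 ≈ -141.87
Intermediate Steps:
F(w, Q) = -3 + w/4
U(f, I) = -7*f
t = 16/15 (t = (34 + (-3 + (¼)*4))/(42 - 12) = (34 + (-3 + 1))/30 = (34 - 2)*(1/30) = 32*(1/30) = 16/15 ≈ 1.0667)
U(19, -31)*t = -7*19*(16/15) = -133*16/15 = -2128/15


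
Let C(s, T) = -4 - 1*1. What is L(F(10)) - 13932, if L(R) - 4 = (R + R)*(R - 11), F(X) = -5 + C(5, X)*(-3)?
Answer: -13948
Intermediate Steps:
C(s, T) = -5 (C(s, T) = -4 - 1 = -5)
F(X) = 10 (F(X) = -5 - 5*(-3) = -5 + 15 = 10)
L(R) = 4 + 2*R*(-11 + R) (L(R) = 4 + (R + R)*(R - 11) = 4 + (2*R)*(-11 + R) = 4 + 2*R*(-11 + R))
L(F(10)) - 13932 = (4 - 22*10 + 2*10²) - 13932 = (4 - 220 + 2*100) - 13932 = (4 - 220 + 200) - 13932 = -16 - 13932 = -13948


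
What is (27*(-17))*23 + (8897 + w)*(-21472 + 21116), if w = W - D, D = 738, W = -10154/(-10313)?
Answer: -30067670217/10313 ≈ -2.9155e+6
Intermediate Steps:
W = 10154/10313 (W = -10154*(-1/10313) = 10154/10313 ≈ 0.98458)
w = -7600840/10313 (w = 10154/10313 - 1*738 = 10154/10313 - 738 = -7600840/10313 ≈ -737.02)
(27*(-17))*23 + (8897 + w)*(-21472 + 21116) = (27*(-17))*23 + (8897 - 7600840/10313)*(-21472 + 21116) = -459*23 + (84153921/10313)*(-356) = -10557 - 29958795876/10313 = -30067670217/10313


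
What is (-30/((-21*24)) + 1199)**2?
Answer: 10144719841/7056 ≈ 1.4377e+6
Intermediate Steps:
(-30/((-21*24)) + 1199)**2 = (-30/(-504) + 1199)**2 = (-30*(-1/504) + 1199)**2 = (5/84 + 1199)**2 = (100721/84)**2 = 10144719841/7056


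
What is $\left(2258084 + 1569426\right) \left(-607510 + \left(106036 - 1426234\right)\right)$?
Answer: $-7378321647080$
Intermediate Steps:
$\left(2258084 + 1569426\right) \left(-607510 + \left(106036 - 1426234\right)\right) = 3827510 \left(-607510 - 1320198\right) = 3827510 \left(-1927708\right) = -7378321647080$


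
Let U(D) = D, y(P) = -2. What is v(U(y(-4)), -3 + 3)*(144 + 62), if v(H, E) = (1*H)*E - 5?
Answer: -1030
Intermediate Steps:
v(H, E) = -5 + E*H (v(H, E) = H*E - 5 = E*H - 5 = -5 + E*H)
v(U(y(-4)), -3 + 3)*(144 + 62) = (-5 + (-3 + 3)*(-2))*(144 + 62) = (-5 + 0*(-2))*206 = (-5 + 0)*206 = -5*206 = -1030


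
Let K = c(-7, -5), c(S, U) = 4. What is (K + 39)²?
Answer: 1849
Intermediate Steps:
K = 4
(K + 39)² = (4 + 39)² = 43² = 1849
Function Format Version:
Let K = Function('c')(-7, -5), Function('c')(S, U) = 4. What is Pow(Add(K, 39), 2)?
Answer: 1849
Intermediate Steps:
K = 4
Pow(Add(K, 39), 2) = Pow(Add(4, 39), 2) = Pow(43, 2) = 1849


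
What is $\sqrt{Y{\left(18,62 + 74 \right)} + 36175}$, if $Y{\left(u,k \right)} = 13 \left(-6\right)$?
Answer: $\sqrt{36097} \approx 189.99$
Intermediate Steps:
$Y{\left(u,k \right)} = -78$
$\sqrt{Y{\left(18,62 + 74 \right)} + 36175} = \sqrt{-78 + 36175} = \sqrt{36097}$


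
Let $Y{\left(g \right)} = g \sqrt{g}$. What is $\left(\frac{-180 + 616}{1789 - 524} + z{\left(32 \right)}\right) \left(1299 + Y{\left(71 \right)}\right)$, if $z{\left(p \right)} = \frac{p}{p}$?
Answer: $\frac{2209599}{1265} + \frac{120771 \sqrt{71}}{1265} \approx 2551.2$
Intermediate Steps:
$z{\left(p \right)} = 1$
$Y{\left(g \right)} = g^{\frac{3}{2}}$
$\left(\frac{-180 + 616}{1789 - 524} + z{\left(32 \right)}\right) \left(1299 + Y{\left(71 \right)}\right) = \left(\frac{-180 + 616}{1789 - 524} + 1\right) \left(1299 + 71^{\frac{3}{2}}\right) = \left(\frac{436}{1265} + 1\right) \left(1299 + 71 \sqrt{71}\right) = \frac{1701 \left(1299 + 71 \sqrt{71}\right)}{1265} = \frac{2209599}{1265} + \frac{120771 \sqrt{71}}{1265}$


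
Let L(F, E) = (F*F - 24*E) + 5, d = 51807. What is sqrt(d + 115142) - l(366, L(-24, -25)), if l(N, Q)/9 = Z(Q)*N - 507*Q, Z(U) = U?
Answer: 1498689 + sqrt(166949) ≈ 1.4991e+6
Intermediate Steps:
L(F, E) = 5 + F**2 - 24*E (L(F, E) = (F**2 - 24*E) + 5 = 5 + F**2 - 24*E)
l(N, Q) = -4563*Q + 9*N*Q (l(N, Q) = 9*(Q*N - 507*Q) = 9*(N*Q - 507*Q) = 9*(-507*Q + N*Q) = -4563*Q + 9*N*Q)
sqrt(d + 115142) - l(366, L(-24, -25)) = sqrt(51807 + 115142) - 9*(5 + (-24)**2 - 24*(-25))*(-507 + 366) = sqrt(166949) - 9*(5 + 576 + 600)*(-141) = sqrt(166949) - 9*1181*(-141) = sqrt(166949) - 1*(-1498689) = sqrt(166949) + 1498689 = 1498689 + sqrt(166949)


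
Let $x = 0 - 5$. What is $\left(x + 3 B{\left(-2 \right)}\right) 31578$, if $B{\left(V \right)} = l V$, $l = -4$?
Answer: $599982$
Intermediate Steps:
$x = -5$
$B{\left(V \right)} = - 4 V$
$\left(x + 3 B{\left(-2 \right)}\right) 31578 = \left(-5 + 3 \left(\left(-4\right) \left(-2\right)\right)\right) 31578 = \left(-5 + 3 \cdot 8\right) 31578 = \left(-5 + 24\right) 31578 = 19 \cdot 31578 = 599982$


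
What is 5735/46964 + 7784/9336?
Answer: 52388717/54806988 ≈ 0.95588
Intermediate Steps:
5735/46964 + 7784/9336 = 5735*(1/46964) + 7784*(1/9336) = 5735/46964 + 973/1167 = 52388717/54806988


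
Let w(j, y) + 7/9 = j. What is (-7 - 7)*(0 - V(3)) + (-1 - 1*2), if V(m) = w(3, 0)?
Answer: 253/9 ≈ 28.111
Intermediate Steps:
w(j, y) = -7/9 + j
V(m) = 20/9 (V(m) = -7/9 + 3 = 20/9)
(-7 - 7)*(0 - V(3)) + (-1 - 1*2) = (-7 - 7)*(0 - 1*20/9) + (-1 - 1*2) = -14*(0 - 20/9) + (-1 - 2) = -14*(-20/9) - 3 = 280/9 - 3 = 253/9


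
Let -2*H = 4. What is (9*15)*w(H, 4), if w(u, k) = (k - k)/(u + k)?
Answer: 0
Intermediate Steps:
H = -2 (H = -½*4 = -2)
w(u, k) = 0 (w(u, k) = 0/(k + u) = 0)
(9*15)*w(H, 4) = (9*15)*0 = 135*0 = 0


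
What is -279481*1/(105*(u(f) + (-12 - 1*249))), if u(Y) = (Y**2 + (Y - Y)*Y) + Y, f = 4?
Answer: 279481/25305 ≈ 11.044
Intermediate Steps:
u(Y) = Y + Y**2 (u(Y) = (Y**2 + 0*Y) + Y = (Y**2 + 0) + Y = Y**2 + Y = Y + Y**2)
-279481*1/(105*(u(f) + (-12 - 1*249))) = -279481*1/(105*(4*(1 + 4) + (-12 - 1*249))) = -279481*1/(105*(4*5 + (-12 - 249))) = -279481*1/(105*(20 - 261)) = -279481/(105*(-241)) = -279481/(-25305) = -279481*(-1/25305) = 279481/25305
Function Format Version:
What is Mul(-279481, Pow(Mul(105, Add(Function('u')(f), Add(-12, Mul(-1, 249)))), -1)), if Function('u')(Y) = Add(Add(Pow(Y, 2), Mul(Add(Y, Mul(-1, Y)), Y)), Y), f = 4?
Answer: Rational(279481, 25305) ≈ 11.044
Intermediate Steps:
Function('u')(Y) = Add(Y, Pow(Y, 2)) (Function('u')(Y) = Add(Add(Pow(Y, 2), Mul(0, Y)), Y) = Add(Add(Pow(Y, 2), 0), Y) = Add(Pow(Y, 2), Y) = Add(Y, Pow(Y, 2)))
Mul(-279481, Pow(Mul(105, Add(Function('u')(f), Add(-12, Mul(-1, 249)))), -1)) = Mul(-279481, Pow(Mul(105, Add(Mul(4, Add(1, 4)), Add(-12, Mul(-1, 249)))), -1)) = Mul(-279481, Pow(Mul(105, Add(Mul(4, 5), Add(-12, -249))), -1)) = Mul(-279481, Pow(Mul(105, Add(20, -261)), -1)) = Mul(-279481, Pow(Mul(105, -241), -1)) = Mul(-279481, Pow(-25305, -1)) = Mul(-279481, Rational(-1, 25305)) = Rational(279481, 25305)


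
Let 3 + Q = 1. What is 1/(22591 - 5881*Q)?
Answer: 1/34353 ≈ 2.9110e-5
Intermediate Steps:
Q = -2 (Q = -3 + 1 = -2)
1/(22591 - 5881*Q) = 1/(22591 - 5881*(-2)) = 1/(22591 + 11762) = 1/34353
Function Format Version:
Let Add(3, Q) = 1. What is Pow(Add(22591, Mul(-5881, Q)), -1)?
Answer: Rational(1, 34353) ≈ 2.9110e-5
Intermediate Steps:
Q = -2 (Q = Add(-3, 1) = -2)
Pow(Add(22591, Mul(-5881, Q)), -1) = Pow(Add(22591, Mul(-5881, -2)), -1) = Pow(Add(22591, 11762), -1) = Pow(34353, -1) = Rational(1, 34353)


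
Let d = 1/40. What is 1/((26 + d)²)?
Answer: 1600/1083681 ≈ 0.0014764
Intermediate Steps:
d = 1/40 ≈ 0.025000
1/((26 + d)²) = 1/((26 + 1/40)²) = 1/((1041/40)²) = 1/(1083681/1600) = 1600/1083681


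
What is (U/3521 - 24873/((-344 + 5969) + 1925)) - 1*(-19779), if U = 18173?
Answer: 525845663767/26583550 ≈ 19781.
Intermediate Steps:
(U/3521 - 24873/((-344 + 5969) + 1925)) - 1*(-19779) = (18173/3521 - 24873/((-344 + 5969) + 1925)) - 1*(-19779) = (18173*(1/3521) - 24873/(5625 + 1925)) + 19779 = (18173/3521 - 24873/7550) + 19779 = 49628317/26583550 + 19779 = 525845663767/26583550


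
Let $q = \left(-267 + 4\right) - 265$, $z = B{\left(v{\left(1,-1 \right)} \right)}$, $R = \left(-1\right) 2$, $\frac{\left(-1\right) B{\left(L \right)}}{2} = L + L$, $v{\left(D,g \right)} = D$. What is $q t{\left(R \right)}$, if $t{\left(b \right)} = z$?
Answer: $2112$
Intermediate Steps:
$B{\left(L \right)} = - 4 L$ ($B{\left(L \right)} = - 2 \left(L + L\right) = - 2 \cdot 2 L = - 4 L$)
$R = -2$
$z = -4$ ($z = \left(-4\right) 1 = -4$)
$t{\left(b \right)} = -4$
$q = -528$ ($q = -263 - 265 = -528$)
$q t{\left(R \right)} = \left(-528\right) \left(-4\right) = 2112$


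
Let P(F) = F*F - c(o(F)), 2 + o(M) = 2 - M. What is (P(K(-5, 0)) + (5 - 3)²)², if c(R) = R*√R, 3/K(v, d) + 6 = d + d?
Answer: (17 - √2)²/16 ≈ 15.182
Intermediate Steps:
o(M) = -M (o(M) = -2 + (2 - M) = -M)
K(v, d) = 3/(-6 + 2*d) (K(v, d) = 3/(-6 + (d + d)) = 3/(-6 + 2*d))
c(R) = R^(3/2)
P(F) = F² - (-F)^(3/2) (P(F) = F*F - (-F)^(3/2) = F² - (-F)^(3/2))
(P(K(-5, 0)) + (5 - 3)²)² = (((3/(2*(-3 + 0)))² - (-3/(2*(-3 + 0)))^(3/2)) + (5 - 3)²)² = ((((3/2)/(-3))² - (-3/(2*(-3)))^(3/2)) + 2²)² = ((((3/2)*(-⅓))² - (-3*(-1)/(2*3))^(3/2)) + 4)² = (((-½)² - (-1*(-½))^(3/2)) + 4)² = ((¼ - (½)^(3/2)) + 4)² = ((¼ - √2/4) + 4)² = (17/4 - √2/4)²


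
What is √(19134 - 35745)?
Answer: 7*I*√339 ≈ 128.88*I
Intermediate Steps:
√(19134 - 35745) = √(-16611) = 7*I*√339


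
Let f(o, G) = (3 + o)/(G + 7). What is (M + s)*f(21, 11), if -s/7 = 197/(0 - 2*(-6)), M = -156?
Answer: -3251/9 ≈ -361.22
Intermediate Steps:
f(o, G) = (3 + o)/(7 + G)
s = -1379/12 (s = -1379/(0 - 2*(-6)) = -1379/(0 + 12) = -1379/12 ≈ -114.92)
(M + s)*f(21, 11) = (-156 - 1379/12)*((3 + 21)/(7 + 11)) = -3251*24/(12*18) = -3251*24/216 = -3251/12*4/3 = -3251/9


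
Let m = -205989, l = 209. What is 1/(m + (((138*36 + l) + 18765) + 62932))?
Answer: -1/119115 ≈ -8.3952e-6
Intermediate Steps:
1/(m + (((138*36 + l) + 18765) + 62932)) = 1/(-205989 + (((138*36 + 209) + 18765) + 62932)) = 1/(-205989 + (((4968 + 209) + 18765) + 62932)) = 1/(-205989 + ((5177 + 18765) + 62932)) = 1/(-205989 + (23942 + 62932)) = 1/(-205989 + 86874) = 1/(-119115) = -1/119115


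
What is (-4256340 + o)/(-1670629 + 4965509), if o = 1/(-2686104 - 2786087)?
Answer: -23291505440941/18030212682080 ≈ -1.2918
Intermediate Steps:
o = -1/5472191 (o = 1/(-5472191) = -1/5472191 ≈ -1.8274e-7)
(-4256340 + o)/(-1670629 + 4965509) = (-4256340 - 1/5472191)/(-1670629 + 4965509) = -23291505440941/5472191/3294880 = -23291505440941/5472191*1/3294880 = -23291505440941/18030212682080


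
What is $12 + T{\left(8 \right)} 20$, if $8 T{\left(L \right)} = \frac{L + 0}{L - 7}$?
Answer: $32$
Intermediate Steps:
$T{\left(L \right)} = \frac{L}{8 \left(-7 + L\right)}$ ($T{\left(L \right)} = \frac{\left(L + 0\right) \frac{1}{L - 7}}{8} = \frac{L \frac{1}{L - 7}}{8} = \frac{L \frac{1}{-7 + L}}{8} = \frac{L}{8 \left(-7 + L\right)}$)
$12 + T{\left(8 \right)} 20 = 12 + \frac{1}{8} \cdot 8 \frac{1}{-7 + 8} \cdot 20 = 12 + \frac{1}{8} \cdot 8 \cdot 1^{-1} \cdot 20 = 12 + \frac{1}{8} \cdot 8 \cdot 1 \cdot 20 = 12 + 1 \cdot 20 = 12 + 20 = 32$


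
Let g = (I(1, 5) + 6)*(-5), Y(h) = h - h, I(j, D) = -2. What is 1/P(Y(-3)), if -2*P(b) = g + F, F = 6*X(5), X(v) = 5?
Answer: -1/5 ≈ -0.20000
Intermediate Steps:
Y(h) = 0
g = -20 (g = (-2 + 6)*(-5) = 4*(-5) = -20)
F = 30 (F = 6*5 = 30)
P(b) = -5 (P(b) = -(-20 + 30)/2 = -1/2*10 = -5)
1/P(Y(-3)) = 1/(-5) = -1/5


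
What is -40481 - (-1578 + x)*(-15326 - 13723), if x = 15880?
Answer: 415418317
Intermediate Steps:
-40481 - (-1578 + x)*(-15326 - 13723) = -40481 - (-1578 + 15880)*(-15326 - 13723) = -40481 - 14302*(-29049) = -40481 - 1*(-415458798) = -40481 + 415458798 = 415418317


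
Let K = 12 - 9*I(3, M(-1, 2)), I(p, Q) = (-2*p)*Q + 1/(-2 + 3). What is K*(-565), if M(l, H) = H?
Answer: -62715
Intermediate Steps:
I(p, Q) = 1 - 2*Q*p (I(p, Q) = -2*Q*p + 1/1 = -2*Q*p + 1 = 1 - 2*Q*p)
K = 111 (K = 12 - 9*(1 - 2*2*3) = 12 - 9*(1 - 12) = 12 - 9*(-11) = 12 + 99 = 111)
K*(-565) = 111*(-565) = -62715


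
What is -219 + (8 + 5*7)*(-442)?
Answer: -19225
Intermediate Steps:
-219 + (8 + 5*7)*(-442) = -219 + (8 + 35)*(-442) = -219 + 43*(-442) = -219 - 19006 = -19225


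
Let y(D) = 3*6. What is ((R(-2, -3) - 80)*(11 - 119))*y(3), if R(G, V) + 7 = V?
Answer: 174960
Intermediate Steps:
y(D) = 18
R(G, V) = -7 + V
((R(-2, -3) - 80)*(11 - 119))*y(3) = (((-7 - 3) - 80)*(11 - 119))*18 = ((-10 - 80)*(-108))*18 = -90*(-108)*18 = 9720*18 = 174960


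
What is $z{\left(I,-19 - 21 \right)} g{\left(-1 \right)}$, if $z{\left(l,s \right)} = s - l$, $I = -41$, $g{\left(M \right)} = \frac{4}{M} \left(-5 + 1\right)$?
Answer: $16$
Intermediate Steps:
$g{\left(M \right)} = - \frac{16}{M}$ ($g{\left(M \right)} = \frac{4}{M} \left(-4\right) = - \frac{16}{M}$)
$z{\left(I,-19 - 21 \right)} g{\left(-1 \right)} = \left(\left(-19 - 21\right) - -41\right) \left(- \frac{16}{-1}\right) = \left(-40 + 41\right) \left(\left(-16\right) \left(-1\right)\right) = 1 \cdot 16 = 16$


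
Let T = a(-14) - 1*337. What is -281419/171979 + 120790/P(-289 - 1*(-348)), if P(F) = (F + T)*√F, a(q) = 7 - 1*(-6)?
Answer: -281419/171979 - 24158*√59/3127 ≈ -60.978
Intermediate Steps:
a(q) = 13 (a(q) = 7 + 6 = 13)
T = -324 (T = 13 - 1*337 = 13 - 337 = -324)
P(F) = √F*(-324 + F) (P(F) = (F - 324)*√F = (-324 + F)*√F = √F*(-324 + F))
-281419/171979 + 120790/P(-289 - 1*(-348)) = -281419/171979 + 120790/((√(-289 - 1*(-348))*(-324 + (-289 - 1*(-348))))) = -281419*1/171979 + 120790/((√(-289 + 348)*(-324 + (-289 + 348)))) = -281419/171979 + 120790/((√59*(-324 + 59))) = -281419/171979 + 120790/((√59*(-265))) = -281419/171979 + 120790/((-265*√59)) = -281419/171979 + 120790*(-√59/15635) = -281419/171979 - 24158*√59/3127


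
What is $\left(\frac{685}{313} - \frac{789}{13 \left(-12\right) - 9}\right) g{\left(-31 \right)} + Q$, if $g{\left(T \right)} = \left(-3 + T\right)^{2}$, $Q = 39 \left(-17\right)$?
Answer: $\frac{127299519}{17215} \approx 7394.7$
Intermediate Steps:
$Q = -663$
$\left(\frac{685}{313} - \frac{789}{13 \left(-12\right) - 9}\right) g{\left(-31 \right)} + Q = \left(\frac{685}{313} - \frac{789}{13 \left(-12\right) - 9}\right) \left(-3 - 31\right)^{2} - 663 = \left(685 \cdot \frac{1}{313} - \frac{789}{-156 - 9}\right) \left(-34\right)^{2} - 663 = \left(\frac{685}{313} - \frac{789}{-165}\right) 1156 - 663 = \left(\frac{685}{313} - - \frac{263}{55}\right) 1156 - 663 = \left(\frac{685}{313} + \frac{263}{55}\right) 1156 - 663 = \frac{119994}{17215} \cdot 1156 - 663 = \frac{138713064}{17215} - 663 = \frac{127299519}{17215}$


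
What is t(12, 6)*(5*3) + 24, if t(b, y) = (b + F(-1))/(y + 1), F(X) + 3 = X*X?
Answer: 318/7 ≈ 45.429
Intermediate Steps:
F(X) = -3 + X**2 (F(X) = -3 + X*X = -3 + X**2)
t(b, y) = (-2 + b)/(1 + y) (t(b, y) = (b + (-3 + (-1)**2))/(y + 1) = (b + (-3 + 1))/(1 + y) = (b - 2)/(1 + y) = (-2 + b)/(1 + y))
t(12, 6)*(5*3) + 24 = ((-2 + 12)/(1 + 6))*(5*3) + 24 = (10/7)*15 + 24 = 150/7 + 24 = 318/7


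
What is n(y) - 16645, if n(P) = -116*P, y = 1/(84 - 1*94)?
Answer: -83167/5 ≈ -16633.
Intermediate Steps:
y = -1/10 (y = 1/(84 - 94) = 1/(-10) = -1/10 ≈ -0.10000)
n(y) - 16645 = -116*(-1/10) - 16645 = 58/5 - 16645 = -83167/5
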